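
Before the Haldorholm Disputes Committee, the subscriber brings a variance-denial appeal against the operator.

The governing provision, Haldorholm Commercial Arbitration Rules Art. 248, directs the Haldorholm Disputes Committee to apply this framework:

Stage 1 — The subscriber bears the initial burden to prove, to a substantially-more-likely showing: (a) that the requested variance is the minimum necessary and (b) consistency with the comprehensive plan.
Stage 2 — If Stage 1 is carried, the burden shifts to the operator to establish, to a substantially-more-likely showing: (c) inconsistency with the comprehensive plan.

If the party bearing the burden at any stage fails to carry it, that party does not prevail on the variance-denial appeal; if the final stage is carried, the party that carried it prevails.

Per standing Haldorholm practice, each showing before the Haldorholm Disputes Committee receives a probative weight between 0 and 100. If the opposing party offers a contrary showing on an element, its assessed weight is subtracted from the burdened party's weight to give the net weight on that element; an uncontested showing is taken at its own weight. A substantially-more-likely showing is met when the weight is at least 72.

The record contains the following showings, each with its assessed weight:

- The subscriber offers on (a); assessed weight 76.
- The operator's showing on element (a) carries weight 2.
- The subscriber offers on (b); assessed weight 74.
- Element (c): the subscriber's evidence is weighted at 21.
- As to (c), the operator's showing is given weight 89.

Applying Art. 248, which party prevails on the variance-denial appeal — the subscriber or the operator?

Stage 1 (subscriber, a substantially-more-likely showing, weight is at least 72): (a) net 76−2=74 ≥ 72 — meets; (b) 74 ≥ 72 — meets.
  Stage 1 carried; the burden shifts to the operator.
Stage 2 (operator, a substantially-more-likely showing, weight is at least 72): (c) net 89−21=68 < 72 — fails.
  Not every element is met, so the operator fails to carry Stage 2.
The subscriber prevails.

subscriber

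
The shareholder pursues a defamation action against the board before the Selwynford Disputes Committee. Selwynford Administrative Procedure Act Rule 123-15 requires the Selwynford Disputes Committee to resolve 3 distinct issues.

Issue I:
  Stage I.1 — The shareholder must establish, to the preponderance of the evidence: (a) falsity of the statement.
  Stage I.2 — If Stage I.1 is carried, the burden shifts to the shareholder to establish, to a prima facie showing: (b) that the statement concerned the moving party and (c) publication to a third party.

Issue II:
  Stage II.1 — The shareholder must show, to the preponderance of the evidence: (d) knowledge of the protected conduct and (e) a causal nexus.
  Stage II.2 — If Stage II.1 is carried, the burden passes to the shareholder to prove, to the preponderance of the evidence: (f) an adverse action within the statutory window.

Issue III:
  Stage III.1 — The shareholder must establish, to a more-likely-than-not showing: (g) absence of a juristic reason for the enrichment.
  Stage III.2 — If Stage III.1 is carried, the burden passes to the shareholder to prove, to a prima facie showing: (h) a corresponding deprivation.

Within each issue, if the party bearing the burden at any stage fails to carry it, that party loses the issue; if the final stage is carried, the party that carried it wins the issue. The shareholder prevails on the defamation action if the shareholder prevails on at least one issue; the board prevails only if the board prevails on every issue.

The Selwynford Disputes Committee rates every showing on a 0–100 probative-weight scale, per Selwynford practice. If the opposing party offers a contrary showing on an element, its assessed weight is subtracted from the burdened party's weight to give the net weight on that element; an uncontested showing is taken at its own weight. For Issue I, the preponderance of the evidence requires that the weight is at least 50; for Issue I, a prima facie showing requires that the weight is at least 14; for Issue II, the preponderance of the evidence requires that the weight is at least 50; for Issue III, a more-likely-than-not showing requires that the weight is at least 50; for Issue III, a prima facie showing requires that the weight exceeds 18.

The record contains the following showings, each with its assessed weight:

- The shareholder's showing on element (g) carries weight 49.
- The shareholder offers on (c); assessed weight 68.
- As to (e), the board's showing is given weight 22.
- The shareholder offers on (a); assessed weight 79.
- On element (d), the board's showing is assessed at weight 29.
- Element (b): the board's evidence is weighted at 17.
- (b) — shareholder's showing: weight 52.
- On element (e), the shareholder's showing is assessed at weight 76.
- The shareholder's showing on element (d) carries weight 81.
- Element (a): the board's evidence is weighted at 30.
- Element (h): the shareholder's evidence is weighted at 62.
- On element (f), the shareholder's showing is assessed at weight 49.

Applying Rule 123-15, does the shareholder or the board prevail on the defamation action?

— Issue I —
Stage I.1 — burden on shareholder; standard: the preponderance of the evidence (weight is at least 50).
    (a): 79 − 30 = 49 < 50 [not met]
  Stage I.1 not carried; the shareholder fails its burden.
The analysis ends at Stage I.1; the board prevails on this issue.
— Issue II —
At Stage II.1 the shareholder must meet the preponderance of the evidence (weight is at least 50): on (d) the weight is 81 less the opposing 29 gives net 52, ≥ 50, so (d) meets the standard; on (e) the weight is 76 less the opposing 22 gives net 54, ≥ 50, so (e) meets the standard.
  All elements met. The shareholder retains the burden for Stage II.2.
At Stage II.2 the shareholder must meet the preponderance of the evidence (weight is at least 50): on (f) the weight is 49, which does not reach 50, so (f) does not meet the standard.
  Not every element is met, so the shareholder fails to carry Stage II.2.
The analysis ends at Stage II.2; the board prevails on this issue.
— Issue III —
At Stage III.1 the shareholder must meet a more-likely-than-not showing (weight is at least 50): on (g) the weight is 49, < 50, so (g) does not meet the standard.
  Not every element is met, so the shareholder fails to carry Stage III.1.
The analysis ends at Stage III.1; the board prevails on this issue.
Per-issue: Issue I → board; Issue II → board; Issue III → board. The shareholder must prevail on at least one issue; overall, the board prevails.

board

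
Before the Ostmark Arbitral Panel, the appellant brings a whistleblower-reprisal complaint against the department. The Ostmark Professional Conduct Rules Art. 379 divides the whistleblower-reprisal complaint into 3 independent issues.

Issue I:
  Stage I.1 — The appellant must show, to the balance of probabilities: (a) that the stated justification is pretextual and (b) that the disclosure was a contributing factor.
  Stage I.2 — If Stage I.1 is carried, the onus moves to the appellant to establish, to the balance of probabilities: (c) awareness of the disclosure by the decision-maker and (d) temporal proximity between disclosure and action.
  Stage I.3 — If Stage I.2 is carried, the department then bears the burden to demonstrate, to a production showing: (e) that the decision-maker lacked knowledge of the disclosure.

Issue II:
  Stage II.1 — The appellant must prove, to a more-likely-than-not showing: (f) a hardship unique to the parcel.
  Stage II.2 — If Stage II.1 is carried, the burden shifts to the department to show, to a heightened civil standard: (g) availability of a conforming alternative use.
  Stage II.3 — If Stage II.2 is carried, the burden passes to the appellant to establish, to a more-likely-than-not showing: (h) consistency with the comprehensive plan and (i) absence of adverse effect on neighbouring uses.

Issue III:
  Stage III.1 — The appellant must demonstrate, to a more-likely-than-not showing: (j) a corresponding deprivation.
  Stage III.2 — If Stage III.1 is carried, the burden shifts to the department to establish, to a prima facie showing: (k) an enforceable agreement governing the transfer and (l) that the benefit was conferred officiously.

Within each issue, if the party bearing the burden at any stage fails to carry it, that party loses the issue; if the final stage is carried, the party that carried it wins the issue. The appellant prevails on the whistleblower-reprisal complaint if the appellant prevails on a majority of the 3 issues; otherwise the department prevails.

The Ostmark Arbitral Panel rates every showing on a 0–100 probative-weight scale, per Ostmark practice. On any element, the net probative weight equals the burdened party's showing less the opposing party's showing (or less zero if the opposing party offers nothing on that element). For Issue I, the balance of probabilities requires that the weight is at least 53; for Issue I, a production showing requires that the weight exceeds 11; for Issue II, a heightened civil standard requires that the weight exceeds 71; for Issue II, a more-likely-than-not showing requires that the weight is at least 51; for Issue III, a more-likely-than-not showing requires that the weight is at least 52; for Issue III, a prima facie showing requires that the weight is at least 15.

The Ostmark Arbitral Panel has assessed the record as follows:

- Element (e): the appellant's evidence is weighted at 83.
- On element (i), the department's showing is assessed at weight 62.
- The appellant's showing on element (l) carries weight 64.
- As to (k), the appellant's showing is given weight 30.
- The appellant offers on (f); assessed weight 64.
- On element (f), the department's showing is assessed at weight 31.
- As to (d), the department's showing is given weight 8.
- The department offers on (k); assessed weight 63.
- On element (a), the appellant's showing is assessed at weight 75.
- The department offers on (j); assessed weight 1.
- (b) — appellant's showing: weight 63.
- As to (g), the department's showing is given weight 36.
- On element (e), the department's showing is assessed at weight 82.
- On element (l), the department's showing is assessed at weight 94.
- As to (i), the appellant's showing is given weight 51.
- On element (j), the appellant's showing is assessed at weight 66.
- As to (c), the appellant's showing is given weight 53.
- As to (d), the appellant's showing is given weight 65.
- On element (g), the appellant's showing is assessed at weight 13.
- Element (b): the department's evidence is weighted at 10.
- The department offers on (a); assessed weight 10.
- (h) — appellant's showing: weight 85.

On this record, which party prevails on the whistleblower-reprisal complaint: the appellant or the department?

— Issue I —
Stage I.1 — burden on appellant; standard: the balance of probabilities (weight is at least 53).
    (a): 75 − 10 = 65 ≥ 53 [met]
    (b): 63 − 10 = 53 ≥ 53 [met]
  Stage I.1 carried; the burden remains with the appellant.
Stage I.2 — burden on appellant; standard: the balance of probabilities (weight is at least 53).
    (c): 53 ≥ 53 [met]
    (d): 65 − 8 = 57 ≥ 53 [met]
  The appellant carries Stage I.2; the department now bears the burden.
Stage I.3 — burden on department; standard: a production showing (weight exceeds 11).
    (e): 82 − 83 = -1 ≤ 11 [not met]
  Stage I.3 not carried; the department fails its burden.
The analysis ends at Stage I.3; the appellant prevails on this issue.
— Issue II —
At Stage II.1 the appellant must meet a more-likely-than-not showing (weight is at least 51): on (f) the weight is 64 less the opposing 31 gives net 33, < 51, so (f) does not meet the standard.
  Not every element is met, so the appellant fails to carry Stage II.1.
So the department prevails on this issue.
— Issue III —
Stage III.1 — burden on appellant; standard: a more-likely-than-not showing (weight is at least 52).
    (j): 66 − 1 = 65 ≥ 52 [met]
  Stage III.1 is satisfied; the onus moves to the department.
Stage III.2 — burden on department; standard: a prima facie showing (weight is at least 15).
    (k): 63 − 30 = 33 ≥ 15 [met]
    (l): 94 − 64 = 30 ≥ 15 [met]
  Stage III.2 carried; the final stage is satisfied.
All stages carried — the department prevails on this issue.
Per-issue: Issue I → appellant; Issue II → department; Issue III → department. The appellant must prevail on a majority of issues; overall, the department prevails.

department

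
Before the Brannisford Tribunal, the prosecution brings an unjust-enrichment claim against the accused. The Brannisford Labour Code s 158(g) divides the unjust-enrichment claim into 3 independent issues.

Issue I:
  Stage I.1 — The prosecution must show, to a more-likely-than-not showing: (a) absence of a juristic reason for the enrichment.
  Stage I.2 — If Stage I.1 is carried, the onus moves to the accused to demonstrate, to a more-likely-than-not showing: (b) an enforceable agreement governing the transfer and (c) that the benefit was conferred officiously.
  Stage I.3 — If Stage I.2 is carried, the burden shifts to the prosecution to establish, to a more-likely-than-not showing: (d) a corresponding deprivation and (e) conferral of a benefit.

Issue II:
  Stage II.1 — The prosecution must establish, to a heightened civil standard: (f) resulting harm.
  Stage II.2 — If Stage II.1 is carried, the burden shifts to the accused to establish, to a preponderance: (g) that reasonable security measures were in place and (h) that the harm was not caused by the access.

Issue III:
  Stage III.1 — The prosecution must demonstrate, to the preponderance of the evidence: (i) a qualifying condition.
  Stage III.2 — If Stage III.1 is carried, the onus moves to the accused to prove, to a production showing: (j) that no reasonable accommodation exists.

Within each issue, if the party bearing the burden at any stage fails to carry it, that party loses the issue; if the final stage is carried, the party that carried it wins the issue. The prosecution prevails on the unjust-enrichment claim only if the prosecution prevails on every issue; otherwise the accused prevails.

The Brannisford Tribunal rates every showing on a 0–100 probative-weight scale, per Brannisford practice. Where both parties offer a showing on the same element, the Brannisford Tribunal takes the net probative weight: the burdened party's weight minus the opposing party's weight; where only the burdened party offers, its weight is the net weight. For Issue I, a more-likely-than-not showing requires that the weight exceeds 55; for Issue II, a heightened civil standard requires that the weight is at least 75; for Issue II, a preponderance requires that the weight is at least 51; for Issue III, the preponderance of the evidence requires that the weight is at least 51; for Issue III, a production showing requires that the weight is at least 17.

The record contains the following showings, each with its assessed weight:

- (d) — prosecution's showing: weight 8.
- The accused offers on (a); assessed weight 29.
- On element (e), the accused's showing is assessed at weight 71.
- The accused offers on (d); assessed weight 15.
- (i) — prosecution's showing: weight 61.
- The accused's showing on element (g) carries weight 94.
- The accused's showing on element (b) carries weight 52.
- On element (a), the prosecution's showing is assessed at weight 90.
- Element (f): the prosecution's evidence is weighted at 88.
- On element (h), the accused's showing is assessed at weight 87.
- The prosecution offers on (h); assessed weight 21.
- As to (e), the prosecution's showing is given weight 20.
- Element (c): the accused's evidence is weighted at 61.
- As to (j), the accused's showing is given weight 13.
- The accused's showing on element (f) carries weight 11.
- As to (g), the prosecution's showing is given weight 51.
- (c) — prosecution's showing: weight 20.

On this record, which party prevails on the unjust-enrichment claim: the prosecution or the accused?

— Issue I —
Stage I.1 (prosecution, a more-likely-than-not showing, weight exceeds 55): (a) net 90−29=61 > 55 — meets.
  Stage I.1 carried; the burden shifts to the accused.
Stage I.2 (accused, a more-likely-than-not showing, weight exceeds 55): (b) 52 ≤ 55 — fails; (c) net 61−20=41 ≤ 55 — fails.
  The accused does not carry Stage I.2.
So the prosecution prevails on this issue.
— Issue II —
Stage II.1 — burden on prosecution; standard: a heightened civil standard (weight is at least 75).
    (f): 88 − 11 = 77 ≥ 75 [met]
  Stage II.1 carried; the burden shifts to the accused.
Stage II.2 — burden on accused; standard: a preponderance (weight is at least 51).
    (g): 94 − 51 = 43 < 51 [not met]
    (h): 87 − 21 = 66 ≥ 51 [met]
  The accused does not carry Stage II.2.
So the prosecution prevails on this issue.
— Issue III —
Stage III.1 — burden on prosecution; standard: the preponderance of the evidence (weight is at least 51).
    (i): 61 ≥ 51 [met]
  All elements met. The burden passes to the accused.
Stage III.2 — burden on accused; standard: a production showing (weight is at least 17).
    (j): 13 < 17 [not met]
  Not every element is met, so the accused fails to carry Stage III.2.
The analysis ends at Stage III.2; the prosecution prevails on this issue.
Per-issue: Issue I → prosecution; Issue II → prosecution; Issue III → prosecution. The prosecution must prevail on every issue; overall, the prosecution prevails.

prosecution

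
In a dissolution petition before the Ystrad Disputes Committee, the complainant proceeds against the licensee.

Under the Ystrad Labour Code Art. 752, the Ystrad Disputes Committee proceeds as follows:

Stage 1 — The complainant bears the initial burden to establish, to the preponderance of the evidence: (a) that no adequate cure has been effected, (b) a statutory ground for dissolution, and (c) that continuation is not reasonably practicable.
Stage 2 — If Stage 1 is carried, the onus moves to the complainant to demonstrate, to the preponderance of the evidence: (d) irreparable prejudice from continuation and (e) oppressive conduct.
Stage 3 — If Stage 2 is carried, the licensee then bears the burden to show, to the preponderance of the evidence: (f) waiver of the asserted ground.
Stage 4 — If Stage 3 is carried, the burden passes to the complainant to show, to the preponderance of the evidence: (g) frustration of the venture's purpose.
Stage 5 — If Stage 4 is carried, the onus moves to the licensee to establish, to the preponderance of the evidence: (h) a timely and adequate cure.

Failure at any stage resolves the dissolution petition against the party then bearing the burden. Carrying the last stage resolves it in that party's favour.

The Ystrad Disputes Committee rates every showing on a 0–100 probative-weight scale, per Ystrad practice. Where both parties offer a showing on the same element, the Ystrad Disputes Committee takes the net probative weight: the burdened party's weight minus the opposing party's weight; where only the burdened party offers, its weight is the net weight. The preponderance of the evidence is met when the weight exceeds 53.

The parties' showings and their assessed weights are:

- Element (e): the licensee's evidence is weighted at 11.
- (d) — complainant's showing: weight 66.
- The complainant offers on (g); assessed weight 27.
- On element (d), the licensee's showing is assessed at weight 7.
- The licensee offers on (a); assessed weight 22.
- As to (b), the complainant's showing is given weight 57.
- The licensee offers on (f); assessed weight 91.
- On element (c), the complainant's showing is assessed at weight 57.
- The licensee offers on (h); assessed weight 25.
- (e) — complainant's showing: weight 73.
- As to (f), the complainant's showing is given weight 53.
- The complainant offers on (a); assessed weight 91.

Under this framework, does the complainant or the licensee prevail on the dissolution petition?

At Stage 1 the complainant must meet the preponderance of the evidence (weight exceeds 53): on (a) the weight is 91 less the opposing 22 gives net 69, > 53, so (a) meets the standard; on (b) the weight is 57, > 53, so (b) meets the standard; on (c) the weight is 57, which does exceed 53, so (c) meets the standard.
  All elements met. The complainant retains the burden for Stage 2.
At Stage 2 the complainant must meet the preponderance of the evidence (weight exceeds 53): on (d) the weight is 66 less the opposing 7 gives net 59, > 53, so (d) meets the standard; on (e) the weight is 73 less the opposing 11 gives net 62, > 53, so (e) meets the standard.
  Stage 2 carried; the burden shifts to the licensee.
At Stage 3 the licensee must meet the preponderance of the evidence (weight exceeds 53): on (f) the weight is 91 less the opposing 53 gives net 38, ≤ 53, so (f) does not meet the standard.
  The licensee does not carry Stage 3.
The complainant prevails.

complainant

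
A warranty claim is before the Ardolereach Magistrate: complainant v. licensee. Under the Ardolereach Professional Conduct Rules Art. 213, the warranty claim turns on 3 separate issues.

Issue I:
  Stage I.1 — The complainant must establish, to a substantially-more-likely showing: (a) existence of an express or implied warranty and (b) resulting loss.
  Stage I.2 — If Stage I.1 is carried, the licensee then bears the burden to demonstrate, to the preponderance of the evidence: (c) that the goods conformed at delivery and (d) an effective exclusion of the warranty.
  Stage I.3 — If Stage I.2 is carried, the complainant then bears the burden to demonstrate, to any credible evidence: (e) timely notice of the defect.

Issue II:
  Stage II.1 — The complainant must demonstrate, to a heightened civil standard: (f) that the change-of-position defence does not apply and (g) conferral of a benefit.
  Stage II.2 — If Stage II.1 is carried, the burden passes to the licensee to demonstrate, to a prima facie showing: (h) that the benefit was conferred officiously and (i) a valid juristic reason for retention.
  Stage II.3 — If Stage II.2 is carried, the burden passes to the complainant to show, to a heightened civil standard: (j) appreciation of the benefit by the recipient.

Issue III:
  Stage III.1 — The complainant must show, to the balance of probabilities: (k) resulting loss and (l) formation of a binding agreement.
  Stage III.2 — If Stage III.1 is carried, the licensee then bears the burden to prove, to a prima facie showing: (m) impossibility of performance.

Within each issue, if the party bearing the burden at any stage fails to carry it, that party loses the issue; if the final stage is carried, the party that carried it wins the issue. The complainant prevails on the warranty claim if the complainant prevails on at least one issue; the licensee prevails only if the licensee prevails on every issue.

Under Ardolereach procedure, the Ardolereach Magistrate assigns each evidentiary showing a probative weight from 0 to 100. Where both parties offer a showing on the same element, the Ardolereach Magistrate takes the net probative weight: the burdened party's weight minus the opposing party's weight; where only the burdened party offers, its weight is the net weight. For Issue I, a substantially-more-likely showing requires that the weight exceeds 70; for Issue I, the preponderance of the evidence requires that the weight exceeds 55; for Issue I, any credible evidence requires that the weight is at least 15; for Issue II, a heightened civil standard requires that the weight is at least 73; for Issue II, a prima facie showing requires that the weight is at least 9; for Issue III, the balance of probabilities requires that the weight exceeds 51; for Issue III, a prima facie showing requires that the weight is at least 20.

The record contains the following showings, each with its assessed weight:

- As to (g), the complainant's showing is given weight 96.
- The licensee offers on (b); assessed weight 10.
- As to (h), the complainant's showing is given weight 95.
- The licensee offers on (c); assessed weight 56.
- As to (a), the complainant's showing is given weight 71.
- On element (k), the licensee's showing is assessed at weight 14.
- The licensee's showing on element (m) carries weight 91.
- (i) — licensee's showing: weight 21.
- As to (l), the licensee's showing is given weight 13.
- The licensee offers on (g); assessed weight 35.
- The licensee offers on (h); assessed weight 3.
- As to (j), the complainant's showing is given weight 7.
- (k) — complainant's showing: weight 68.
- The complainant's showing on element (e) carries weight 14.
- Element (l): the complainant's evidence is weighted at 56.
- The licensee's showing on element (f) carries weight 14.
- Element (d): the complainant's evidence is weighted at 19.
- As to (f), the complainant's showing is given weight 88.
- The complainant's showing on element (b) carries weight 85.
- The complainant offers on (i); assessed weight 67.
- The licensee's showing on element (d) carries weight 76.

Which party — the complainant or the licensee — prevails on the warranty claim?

— Issue I —
Stage I.1 — burden on complainant; standard: a substantially-more-likely showing (weight exceeds 70).
    (a): 71 > 70 [met]
    (b): 85 − 10 = 75 > 70 [met]
  All elements met. The burden passes to the licensee.
Stage I.2 — burden on licensee; standard: the preponderance of the evidence (weight exceeds 55).
    (c): 56 > 55 [met]
    (d): 76 − 19 = 57 > 55 [met]
  All elements met. The burden passes to the complainant.
Stage I.3 — burden on complainant; standard: any credible evidence (weight is at least 15).
    (e): 14 < 15 [not met]
  The complainant does not carry Stage I.3.
The licensee prevails on this issue.
— Issue II —
Stage II.1 (complainant, a heightened civil standard, weight is at least 73): (f) net 88−14=74 ≥ 73 — meets; (g) net 96−35=61 < 73 — fails.
  Stage II.1 not carried; the complainant fails its burden.
So the licensee prevails on this issue.
— Issue III —
At Stage III.1 the complainant must meet the balance of probabilities (weight exceeds 51): on (k) the weight is 68 less the opposing 14 gives net 54, which does exceed 51, so (k) meets the standard; on (l) the weight is 56 less the opposing 13 gives net 43, ≤ 51, so (l) does not meet the standard.
  The complainant does not carry Stage III.1.
The licensee prevails on this issue.
Per-issue: Issue I → licensee; Issue II → licensee; Issue III → licensee. The complainant must prevail on at least one issue; overall, the licensee prevails.

licensee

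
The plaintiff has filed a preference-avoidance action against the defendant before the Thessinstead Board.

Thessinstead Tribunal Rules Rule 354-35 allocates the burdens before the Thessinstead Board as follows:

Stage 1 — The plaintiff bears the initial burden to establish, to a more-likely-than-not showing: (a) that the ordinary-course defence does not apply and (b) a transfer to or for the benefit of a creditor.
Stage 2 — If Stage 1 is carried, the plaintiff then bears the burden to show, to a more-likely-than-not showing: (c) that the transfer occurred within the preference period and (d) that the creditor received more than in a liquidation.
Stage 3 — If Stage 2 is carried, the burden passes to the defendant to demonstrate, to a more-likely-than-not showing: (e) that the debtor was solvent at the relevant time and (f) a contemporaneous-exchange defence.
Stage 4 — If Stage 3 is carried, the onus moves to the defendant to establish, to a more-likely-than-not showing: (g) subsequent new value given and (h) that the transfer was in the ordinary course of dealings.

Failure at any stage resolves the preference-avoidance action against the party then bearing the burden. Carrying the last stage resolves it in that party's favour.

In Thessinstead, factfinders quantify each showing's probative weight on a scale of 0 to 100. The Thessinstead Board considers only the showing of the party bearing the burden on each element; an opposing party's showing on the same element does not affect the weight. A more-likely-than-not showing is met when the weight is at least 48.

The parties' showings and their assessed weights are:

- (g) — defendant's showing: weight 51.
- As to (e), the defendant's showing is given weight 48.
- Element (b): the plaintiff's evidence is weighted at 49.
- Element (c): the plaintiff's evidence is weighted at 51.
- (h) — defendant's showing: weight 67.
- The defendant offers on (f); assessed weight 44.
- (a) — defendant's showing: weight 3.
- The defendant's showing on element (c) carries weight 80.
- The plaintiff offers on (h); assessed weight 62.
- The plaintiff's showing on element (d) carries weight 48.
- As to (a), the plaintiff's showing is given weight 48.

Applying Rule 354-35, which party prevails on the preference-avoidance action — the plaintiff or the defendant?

Stage 1 (plaintiff, a more-likely-than-not showing, weight is at least 48): (a) 48 (defendant's 3 disregarded) ≥ 48 — meets; (b) 49 ≥ 48 — meets.
  Stage 1 is satisfied; the plaintiff continues to bear the burden.
Stage 2 (plaintiff, a more-likely-than-not showing, weight is at least 48): (c) 51 (defendant's 80 disregarded) ≥ 48 — meets; (d) 48 ≥ 48 — meets.
  Stage 2 carried; the burden shifts to the defendant.
Stage 3 (defendant, a more-likely-than-not showing, weight is at least 48): (e) 48 ≥ 48 — meets; (f) 44 < 48 — fails.
  Not every element is met, so the defendant fails to carry Stage 3.
The analysis ends at Stage 3; the plaintiff prevails.

plaintiff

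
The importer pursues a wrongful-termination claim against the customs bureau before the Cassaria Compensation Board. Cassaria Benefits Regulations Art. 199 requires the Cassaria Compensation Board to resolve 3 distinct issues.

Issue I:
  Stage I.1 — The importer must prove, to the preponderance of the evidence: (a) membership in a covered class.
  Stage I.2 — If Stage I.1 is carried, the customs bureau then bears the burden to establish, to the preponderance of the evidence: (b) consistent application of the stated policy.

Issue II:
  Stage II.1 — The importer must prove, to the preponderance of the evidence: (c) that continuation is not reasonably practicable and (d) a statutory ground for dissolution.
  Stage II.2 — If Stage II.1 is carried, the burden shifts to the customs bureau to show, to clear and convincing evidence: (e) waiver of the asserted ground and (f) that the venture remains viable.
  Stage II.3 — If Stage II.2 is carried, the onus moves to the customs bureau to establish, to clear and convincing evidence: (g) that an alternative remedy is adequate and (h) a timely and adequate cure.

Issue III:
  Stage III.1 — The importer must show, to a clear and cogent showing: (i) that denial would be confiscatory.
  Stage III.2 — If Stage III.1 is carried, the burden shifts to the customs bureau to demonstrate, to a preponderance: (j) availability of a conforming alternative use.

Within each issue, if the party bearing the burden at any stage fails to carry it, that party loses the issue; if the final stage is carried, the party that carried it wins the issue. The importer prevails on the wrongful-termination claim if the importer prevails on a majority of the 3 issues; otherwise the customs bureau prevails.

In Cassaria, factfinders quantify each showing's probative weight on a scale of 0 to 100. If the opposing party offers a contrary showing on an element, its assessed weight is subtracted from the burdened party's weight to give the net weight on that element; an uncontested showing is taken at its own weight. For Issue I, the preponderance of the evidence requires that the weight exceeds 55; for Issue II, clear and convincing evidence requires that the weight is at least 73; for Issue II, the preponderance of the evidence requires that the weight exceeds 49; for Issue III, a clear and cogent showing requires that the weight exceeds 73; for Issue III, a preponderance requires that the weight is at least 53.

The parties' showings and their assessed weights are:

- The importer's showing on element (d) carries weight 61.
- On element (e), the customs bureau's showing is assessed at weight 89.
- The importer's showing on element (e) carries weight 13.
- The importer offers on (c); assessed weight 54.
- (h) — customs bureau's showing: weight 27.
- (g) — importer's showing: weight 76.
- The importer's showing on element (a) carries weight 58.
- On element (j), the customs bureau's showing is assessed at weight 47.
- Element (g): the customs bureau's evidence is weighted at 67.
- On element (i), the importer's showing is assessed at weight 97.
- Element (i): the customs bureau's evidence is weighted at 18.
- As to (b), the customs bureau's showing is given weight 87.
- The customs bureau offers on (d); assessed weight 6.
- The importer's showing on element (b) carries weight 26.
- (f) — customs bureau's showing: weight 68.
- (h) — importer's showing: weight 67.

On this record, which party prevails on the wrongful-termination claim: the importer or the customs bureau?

importer

— Issue I —
Stage I.1 (importer, the preponderance of the evidence, weight exceeds 55): (a) 58 > 55 — meets.
  The importer carries Stage I.1; the customs bureau now bears the burden.
Stage I.2 (customs bureau, the preponderance of the evidence, weight exceeds 55): (b) net 87−26=61 > 55 — meets.
  All elements met at the final stage.
Every stage carried; the customs bureau prevails on this issue.
— Issue II —
At Stage II.1 the importer must meet the preponderance of the evidence (weight exceeds 49): on (c) the weight is 54, > 49, so (c) meets the standard; on (d) the weight is 61 less the opposing 6 gives net 55, > 49, so (d) meets the standard.
  Stage II.1 is satisfied; the onus moves to the customs bureau.
At Stage II.2 the customs bureau must meet clear and convincing evidence (weight is at least 73): on (e) the weight is 89 less the opposing 13 gives net 76, which does reach 73, so (e) meets the standard; on (f) the weight is 68, < 73, so (f) does not meet the standard.
  Stage II.2 not carried; the customs bureau fails its burden.
The importer prevails on this issue.
— Issue III —
Stage III.1 (importer, a clear and cogent showing, weight exceeds 73): (i) net 97−18=79 > 73 — meets.
  The importer carries Stage III.1; the customs bureau now bears the burden.
Stage III.2 (customs bureau, a preponderance, weight is at least 53): (j) 47 < 53 — fails.
  The customs bureau does not carry Stage III.2.
So the importer prevails on this issue.
Per-issue: Issue I → customs bureau; Issue II → importer; Issue III → importer. The importer must prevail on a majority of issues; overall, the importer prevails.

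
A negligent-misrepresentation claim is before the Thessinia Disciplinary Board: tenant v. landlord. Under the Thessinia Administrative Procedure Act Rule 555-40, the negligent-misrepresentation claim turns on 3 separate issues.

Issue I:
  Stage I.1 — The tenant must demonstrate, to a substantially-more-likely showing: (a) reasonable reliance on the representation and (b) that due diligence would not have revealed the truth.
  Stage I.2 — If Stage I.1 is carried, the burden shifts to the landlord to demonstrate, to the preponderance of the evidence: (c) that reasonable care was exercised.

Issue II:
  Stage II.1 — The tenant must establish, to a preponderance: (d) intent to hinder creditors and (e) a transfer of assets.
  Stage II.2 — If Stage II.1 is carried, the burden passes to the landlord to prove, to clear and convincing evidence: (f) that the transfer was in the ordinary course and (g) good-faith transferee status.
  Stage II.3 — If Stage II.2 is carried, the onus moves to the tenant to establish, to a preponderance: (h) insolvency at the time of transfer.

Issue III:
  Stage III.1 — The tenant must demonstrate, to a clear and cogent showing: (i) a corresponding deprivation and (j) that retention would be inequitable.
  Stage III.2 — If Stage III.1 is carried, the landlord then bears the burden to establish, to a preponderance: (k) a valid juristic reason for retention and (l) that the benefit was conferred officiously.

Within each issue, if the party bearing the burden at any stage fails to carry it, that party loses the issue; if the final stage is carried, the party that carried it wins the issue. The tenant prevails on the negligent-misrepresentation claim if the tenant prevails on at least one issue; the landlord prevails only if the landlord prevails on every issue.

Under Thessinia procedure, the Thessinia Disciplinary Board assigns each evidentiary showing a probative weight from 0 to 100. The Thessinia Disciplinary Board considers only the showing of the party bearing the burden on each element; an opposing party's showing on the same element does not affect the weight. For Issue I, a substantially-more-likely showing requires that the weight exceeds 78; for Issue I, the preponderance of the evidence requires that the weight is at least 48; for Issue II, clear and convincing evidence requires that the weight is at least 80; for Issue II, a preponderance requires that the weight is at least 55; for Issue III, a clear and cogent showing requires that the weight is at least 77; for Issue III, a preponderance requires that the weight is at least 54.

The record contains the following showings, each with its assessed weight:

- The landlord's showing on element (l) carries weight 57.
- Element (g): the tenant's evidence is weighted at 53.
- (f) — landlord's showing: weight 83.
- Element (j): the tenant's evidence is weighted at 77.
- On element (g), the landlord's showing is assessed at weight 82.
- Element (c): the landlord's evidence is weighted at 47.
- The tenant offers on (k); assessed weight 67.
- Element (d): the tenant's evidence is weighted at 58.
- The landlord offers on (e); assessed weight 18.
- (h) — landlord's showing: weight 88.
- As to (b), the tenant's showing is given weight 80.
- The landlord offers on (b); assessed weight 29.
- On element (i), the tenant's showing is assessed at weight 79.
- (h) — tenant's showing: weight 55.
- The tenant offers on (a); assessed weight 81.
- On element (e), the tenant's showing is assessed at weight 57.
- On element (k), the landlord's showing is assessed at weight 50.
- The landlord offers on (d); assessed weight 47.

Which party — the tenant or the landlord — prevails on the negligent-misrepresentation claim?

— Issue I —
At Stage I.1 the tenant must meet a substantially-more-likely showing (weight exceeds 78): on (a) the weight is 81, which does exceed 78, so (a) meets the standard; on (b) the weight is 80 (the landlord's 29 is given no effect), > 78, so (b) meets the standard.
  All elements met. The burden passes to the landlord.
At Stage I.2 the landlord must meet the preponderance of the evidence (weight is at least 48): on (c) the weight is 47, which does not reach 48, so (c) does not meet the standard.
  Stage I.2 not carried; the landlord fails its burden.
The tenant prevails on this issue.
— Issue II —
Stage II.1 (tenant, a preponderance, weight is at least 55): (d) 58 (landlord's 47 disregarded) ≥ 55 — meets; (e) 57 (landlord's 18 disregarded) ≥ 55 — meets.
  All elements met. The burden passes to the landlord.
Stage II.2 (landlord, clear and convincing evidence, weight is at least 80): (f) 83 ≥ 80 — meets; (g) 82 (tenant's 53 disregarded) ≥ 80 — meets.
  The landlord carries Stage II.2; the tenant now bears the burden.
Stage II.3 (tenant, a preponderance, weight is at least 55): (h) 55 (landlord's 88 disregarded) ≥ 55 — meets.
  The tenant carries the last stage.
Every stage carried; the tenant prevails on this issue.
— Issue III —
Stage III.1 (tenant, a clear and cogent showing, weight is at least 77): (i) 79 ≥ 77 — meets; (j) 77 ≥ 77 — meets.
  Stage III.1 is satisfied; the onus moves to the landlord.
Stage III.2 (landlord, a preponderance, weight is at least 54): (k) 50 (tenant's 67 disregarded) < 54 — fails; (l) 57 ≥ 54 — meets.
  Stage III.2 not carried; the landlord fails its burden.
The tenant prevails on this issue.
Per-issue: Issue I → tenant; Issue II → tenant; Issue III → tenant. The tenant must prevail on at least one issue; overall, the tenant prevails.

tenant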